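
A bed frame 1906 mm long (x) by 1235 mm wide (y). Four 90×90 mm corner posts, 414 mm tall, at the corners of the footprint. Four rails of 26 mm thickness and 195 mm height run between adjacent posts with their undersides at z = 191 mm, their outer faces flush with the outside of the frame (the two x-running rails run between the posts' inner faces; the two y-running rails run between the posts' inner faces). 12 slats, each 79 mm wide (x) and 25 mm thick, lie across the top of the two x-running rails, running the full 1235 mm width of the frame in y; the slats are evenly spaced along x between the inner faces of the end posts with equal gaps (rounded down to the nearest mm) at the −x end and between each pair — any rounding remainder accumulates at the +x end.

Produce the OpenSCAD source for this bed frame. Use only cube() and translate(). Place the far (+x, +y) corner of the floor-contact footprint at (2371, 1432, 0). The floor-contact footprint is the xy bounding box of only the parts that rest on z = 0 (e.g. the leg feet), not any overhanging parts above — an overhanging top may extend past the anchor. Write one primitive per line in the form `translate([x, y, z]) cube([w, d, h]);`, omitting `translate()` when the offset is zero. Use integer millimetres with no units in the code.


// slat z = rail_z + rail_h = 191 + 195 = 386
// slat gap = ⌊(1726 − 12·79) / 13⌋ = 59
translate([465, 197, 0]) cube([90, 90, 414]);
translate([465, 1342, 0]) cube([90, 90, 414]);
translate([2281, 197, 0]) cube([90, 90, 414]);
translate([2281, 1342, 0]) cube([90, 90, 414]);
translate([555, 197, 191]) cube([1726, 26, 195]);
translate([555, 1406, 191]) cube([1726, 26, 195]);
translate([465, 287, 191]) cube([26, 1055, 195]);
translate([2345, 287, 191]) cube([26, 1055, 195]);
translate([614, 197, 386]) cube([79, 1235, 25]);
translate([752, 197, 386]) cube([79, 1235, 25]);
translate([890, 197, 386]) cube([79, 1235, 25]);
translate([1028, 197, 386]) cube([79, 1235, 25]);
translate([1166, 197, 386]) cube([79, 1235, 25]);
translate([1304, 197, 386]) cube([79, 1235, 25]);
translate([1442, 197, 386]) cube([79, 1235, 25]);
translate([1580, 197, 386]) cube([79, 1235, 25]);
translate([1718, 197, 386]) cube([79, 1235, 25]);
translate([1856, 197, 386]) cube([79, 1235, 25]);
translate([1994, 197, 386]) cube([79, 1235, 25]);
translate([2132, 197, 386]) cube([79, 1235, 25]);


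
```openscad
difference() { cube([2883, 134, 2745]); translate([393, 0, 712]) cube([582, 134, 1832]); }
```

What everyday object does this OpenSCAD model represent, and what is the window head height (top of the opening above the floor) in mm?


A wall with a window opening. The window head height is 2544 mm.

A wall with a rectangular opening subtracted — a window. Sill at z = 712, opening 1832 mm tall, so the head is at 712 + 1832 = 2544 mm.


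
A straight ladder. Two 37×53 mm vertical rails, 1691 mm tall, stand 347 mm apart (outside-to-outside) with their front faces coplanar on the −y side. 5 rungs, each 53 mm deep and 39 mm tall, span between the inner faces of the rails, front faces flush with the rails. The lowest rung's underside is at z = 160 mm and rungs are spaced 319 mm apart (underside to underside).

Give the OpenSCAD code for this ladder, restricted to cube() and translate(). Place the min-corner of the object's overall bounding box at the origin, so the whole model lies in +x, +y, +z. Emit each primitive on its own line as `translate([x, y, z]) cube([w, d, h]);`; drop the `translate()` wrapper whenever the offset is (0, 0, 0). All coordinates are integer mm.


cube([37, 53, 1691]);
translate([310, 0, 0]) cube([37, 53, 1691]);
translate([37, 0, 160]) cube([273, 53, 39]);
translate([37, 0, 479]) cube([273, 53, 39]);
translate([37, 0, 798]) cube([273, 53, 39]);
translate([37, 0, 1117]) cube([273, 53, 39]);
translate([37, 0, 1436]) cube([273, 53, 39]);


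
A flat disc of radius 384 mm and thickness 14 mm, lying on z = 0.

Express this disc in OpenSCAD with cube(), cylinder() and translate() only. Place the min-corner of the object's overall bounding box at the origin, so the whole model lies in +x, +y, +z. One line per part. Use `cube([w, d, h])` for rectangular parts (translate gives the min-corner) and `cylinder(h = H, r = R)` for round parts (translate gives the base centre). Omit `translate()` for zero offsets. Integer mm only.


translate([384, 384, 0]) cylinder(h = 14, r = 384);


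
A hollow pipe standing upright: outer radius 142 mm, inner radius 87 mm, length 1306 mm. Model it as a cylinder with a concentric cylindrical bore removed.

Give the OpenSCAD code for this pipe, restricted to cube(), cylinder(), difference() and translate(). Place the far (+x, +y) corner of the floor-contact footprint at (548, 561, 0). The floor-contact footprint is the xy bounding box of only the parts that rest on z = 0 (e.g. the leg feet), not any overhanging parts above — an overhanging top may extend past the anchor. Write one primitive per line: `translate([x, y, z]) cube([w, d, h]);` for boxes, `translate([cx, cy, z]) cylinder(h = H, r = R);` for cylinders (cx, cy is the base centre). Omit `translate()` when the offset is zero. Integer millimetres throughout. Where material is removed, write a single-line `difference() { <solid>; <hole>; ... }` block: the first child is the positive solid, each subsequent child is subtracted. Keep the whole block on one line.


difference() { translate([406, 419, 0]) cylinder(h = 1306, r = 142); translate([406, 419, 0]) cylinder(h = 1306, r = 87); }


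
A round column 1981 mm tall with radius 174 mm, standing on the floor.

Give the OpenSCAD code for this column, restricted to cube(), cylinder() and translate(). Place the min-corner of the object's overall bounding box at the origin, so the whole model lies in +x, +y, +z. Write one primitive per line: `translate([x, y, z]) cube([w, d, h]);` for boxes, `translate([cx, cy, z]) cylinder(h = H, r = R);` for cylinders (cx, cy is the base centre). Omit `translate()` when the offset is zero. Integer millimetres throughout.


translate([174, 174, 0]) cylinder(h = 1981, r = 174);


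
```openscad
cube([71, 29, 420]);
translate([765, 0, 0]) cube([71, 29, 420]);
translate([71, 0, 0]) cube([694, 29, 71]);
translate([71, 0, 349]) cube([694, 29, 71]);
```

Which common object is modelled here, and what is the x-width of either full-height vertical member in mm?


A picture frame. The border width is 71 mm.

Four thin pieces enclosing a rectangular opening — a picture frame. The two full-height stiles are 420 mm tall; the top rail sits at z = 349 and is 71 mm tall, so the border above the opening is 420 − 349 = 71 mm, matching the stile x-width.


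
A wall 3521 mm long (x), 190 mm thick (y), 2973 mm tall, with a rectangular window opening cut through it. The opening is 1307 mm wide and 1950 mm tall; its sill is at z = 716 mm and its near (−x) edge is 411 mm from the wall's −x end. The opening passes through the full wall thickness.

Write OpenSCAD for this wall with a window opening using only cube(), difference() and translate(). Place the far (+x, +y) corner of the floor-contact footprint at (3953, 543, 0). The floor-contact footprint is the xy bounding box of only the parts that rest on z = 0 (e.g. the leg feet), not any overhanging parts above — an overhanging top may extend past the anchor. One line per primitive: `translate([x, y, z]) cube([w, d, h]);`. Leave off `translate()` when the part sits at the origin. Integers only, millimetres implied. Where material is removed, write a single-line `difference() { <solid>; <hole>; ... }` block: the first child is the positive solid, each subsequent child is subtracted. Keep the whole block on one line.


difference() { translate([432, 353, 0]) cube([3521, 190, 2973]); translate([843, 353, 716]) cube([1307, 190, 1950]); }


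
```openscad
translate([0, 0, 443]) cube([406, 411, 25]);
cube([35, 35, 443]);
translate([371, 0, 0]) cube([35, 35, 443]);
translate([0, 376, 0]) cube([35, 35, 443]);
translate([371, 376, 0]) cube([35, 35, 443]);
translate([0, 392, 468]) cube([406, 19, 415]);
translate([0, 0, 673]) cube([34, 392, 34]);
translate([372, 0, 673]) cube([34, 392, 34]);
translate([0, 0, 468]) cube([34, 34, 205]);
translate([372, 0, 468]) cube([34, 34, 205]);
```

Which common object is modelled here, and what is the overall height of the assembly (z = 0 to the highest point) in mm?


A chair. The overall height is 883 mm.

A slab on four corner posts with a tall panel at the back — a chair. The seat slab sits at z = 443 with thickness 25, and the 415 mm backrest starts at the seat top, so the overall height is 443 + 25 + 415 = 883 mm.


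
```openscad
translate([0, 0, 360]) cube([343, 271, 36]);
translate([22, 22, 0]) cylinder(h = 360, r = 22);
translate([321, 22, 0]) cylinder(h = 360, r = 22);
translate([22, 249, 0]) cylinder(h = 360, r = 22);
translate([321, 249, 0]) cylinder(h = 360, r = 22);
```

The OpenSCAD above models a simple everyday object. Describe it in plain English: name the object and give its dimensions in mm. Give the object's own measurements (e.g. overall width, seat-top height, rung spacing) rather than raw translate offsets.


A four-legged stool. The seat is a 343×271×36 mm slab whose top surface is at z = 396 mm; four round legs, each 44 mm in diameter, run from the floor (z = 0) to the underside of the seat, each leg's axis is inset half a diameter from the nearest pair of seat edges (so the leg's bounding box is flush with the corner).


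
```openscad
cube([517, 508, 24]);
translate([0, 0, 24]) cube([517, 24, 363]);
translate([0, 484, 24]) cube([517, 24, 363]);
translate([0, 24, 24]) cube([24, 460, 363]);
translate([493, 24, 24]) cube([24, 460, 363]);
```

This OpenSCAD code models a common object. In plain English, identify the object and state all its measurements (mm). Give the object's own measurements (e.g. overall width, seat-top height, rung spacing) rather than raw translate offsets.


An open-topped rectangular box: outside dimensions 517×508×387 mm, with a uniform wall and base thickness of 24 mm. The base is a full 517×508 slab on the floor; four walls sit on top of the base. The front and back walls (the −y and +y sides) span the full width; the two side walls fit between them.


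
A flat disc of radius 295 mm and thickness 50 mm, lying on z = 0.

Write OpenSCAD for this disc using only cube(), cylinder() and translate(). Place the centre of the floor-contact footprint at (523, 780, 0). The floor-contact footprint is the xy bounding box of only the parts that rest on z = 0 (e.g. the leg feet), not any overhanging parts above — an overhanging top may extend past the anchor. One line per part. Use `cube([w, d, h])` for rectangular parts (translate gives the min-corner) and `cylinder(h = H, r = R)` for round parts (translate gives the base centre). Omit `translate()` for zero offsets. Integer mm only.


translate([523, 780, 0]) cylinder(h = 50, r = 295);


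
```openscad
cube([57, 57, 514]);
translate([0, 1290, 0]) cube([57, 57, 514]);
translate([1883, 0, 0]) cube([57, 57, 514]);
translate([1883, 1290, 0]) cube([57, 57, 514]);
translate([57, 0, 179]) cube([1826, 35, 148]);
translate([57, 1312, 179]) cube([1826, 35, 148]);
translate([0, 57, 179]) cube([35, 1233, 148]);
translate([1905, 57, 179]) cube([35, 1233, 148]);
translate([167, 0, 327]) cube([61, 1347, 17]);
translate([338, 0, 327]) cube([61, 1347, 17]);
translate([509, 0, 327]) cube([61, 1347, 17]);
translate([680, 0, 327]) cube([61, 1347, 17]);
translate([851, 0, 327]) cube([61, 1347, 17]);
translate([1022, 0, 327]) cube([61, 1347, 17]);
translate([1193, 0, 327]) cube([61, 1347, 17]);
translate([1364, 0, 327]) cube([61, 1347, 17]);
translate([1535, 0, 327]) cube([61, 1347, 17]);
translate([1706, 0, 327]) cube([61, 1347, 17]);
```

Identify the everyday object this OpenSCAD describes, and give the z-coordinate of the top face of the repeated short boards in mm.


A bed frame. The slat-top height is 344 mm.

Four posts, four rails, and a row of slats — a bed frame. Slats sit on the rails at z = 179 + 148 = 327; with slat thickness 17, the top is 344 mm.


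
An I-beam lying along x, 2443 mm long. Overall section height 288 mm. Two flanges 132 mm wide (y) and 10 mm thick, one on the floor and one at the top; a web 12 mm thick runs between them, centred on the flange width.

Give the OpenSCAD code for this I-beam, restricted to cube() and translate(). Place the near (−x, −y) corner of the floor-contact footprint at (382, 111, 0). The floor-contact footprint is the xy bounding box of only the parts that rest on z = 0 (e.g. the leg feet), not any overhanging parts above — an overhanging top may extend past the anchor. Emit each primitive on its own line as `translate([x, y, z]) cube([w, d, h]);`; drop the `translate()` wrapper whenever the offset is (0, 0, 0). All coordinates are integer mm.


translate([382, 111, 0]) cube([2443, 132, 10]);
translate([382, 171, 10]) cube([2443, 12, 268]);
translate([382, 111, 278]) cube([2443, 132, 10]);


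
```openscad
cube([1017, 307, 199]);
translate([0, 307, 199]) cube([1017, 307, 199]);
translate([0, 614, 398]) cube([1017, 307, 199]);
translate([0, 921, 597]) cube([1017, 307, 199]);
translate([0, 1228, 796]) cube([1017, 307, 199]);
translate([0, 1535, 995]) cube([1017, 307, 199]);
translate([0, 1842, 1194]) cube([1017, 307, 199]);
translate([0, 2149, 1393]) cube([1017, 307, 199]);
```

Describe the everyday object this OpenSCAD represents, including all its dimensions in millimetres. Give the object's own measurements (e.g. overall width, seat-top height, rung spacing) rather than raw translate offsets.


A straight staircase of 8 solid steps. Each step is 1017 mm wide (x), 307 mm deep (y, the going) and 199 mm tall (the rise). The first step rests on the floor; each subsequent step sits one going further in +y and one rise higher in +z, directly behind and above the previous step with no overlap.


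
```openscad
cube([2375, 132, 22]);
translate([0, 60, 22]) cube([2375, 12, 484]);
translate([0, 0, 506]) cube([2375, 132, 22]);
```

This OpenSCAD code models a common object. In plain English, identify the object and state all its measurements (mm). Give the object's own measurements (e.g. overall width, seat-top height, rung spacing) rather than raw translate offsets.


An I-beam lying along x, 2375 mm long. Overall section height 528 mm. Two flanges 132 mm wide (y) and 22 mm thick, one on the floor and one at the top; a web 12 mm thick runs between them, centred on the flange width.


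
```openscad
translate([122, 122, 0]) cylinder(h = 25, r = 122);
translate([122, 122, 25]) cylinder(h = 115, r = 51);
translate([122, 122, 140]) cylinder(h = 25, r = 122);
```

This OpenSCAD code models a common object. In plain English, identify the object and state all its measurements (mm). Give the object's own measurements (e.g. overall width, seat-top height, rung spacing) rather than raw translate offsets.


A spool: two coaxial disc flanges of radius 122 mm and thickness 25 mm, joined by a core cylinder of radius 51 mm and height 115 mm. The lower flange rests on z = 0 and the three cylinders share a vertical axis.


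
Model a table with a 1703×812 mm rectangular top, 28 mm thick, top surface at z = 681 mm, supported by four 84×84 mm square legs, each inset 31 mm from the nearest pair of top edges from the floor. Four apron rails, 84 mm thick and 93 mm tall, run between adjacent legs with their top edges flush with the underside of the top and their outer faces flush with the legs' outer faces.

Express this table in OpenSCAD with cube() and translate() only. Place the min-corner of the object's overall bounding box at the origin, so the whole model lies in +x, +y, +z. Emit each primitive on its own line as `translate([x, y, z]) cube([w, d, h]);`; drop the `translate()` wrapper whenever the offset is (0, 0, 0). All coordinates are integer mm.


// leg_h = 681 - 28 = 653
// apron z = 653 - 93 = 560
translate([0, 0, 653]) cube([1703, 812, 28]);
translate([31, 31, 0]) cube([84, 84, 653]);
translate([1588, 31, 0]) cube([84, 84, 653]);
translate([31, 697, 0]) cube([84, 84, 653]);
translate([1588, 697, 0]) cube([84, 84, 653]);
translate([115, 31, 560]) cube([1473, 84, 93]);
translate([115, 697, 560]) cube([1473, 84, 93]);
translate([31, 115, 560]) cube([84, 582, 93]);
translate([1588, 115, 560]) cube([84, 582, 93]);


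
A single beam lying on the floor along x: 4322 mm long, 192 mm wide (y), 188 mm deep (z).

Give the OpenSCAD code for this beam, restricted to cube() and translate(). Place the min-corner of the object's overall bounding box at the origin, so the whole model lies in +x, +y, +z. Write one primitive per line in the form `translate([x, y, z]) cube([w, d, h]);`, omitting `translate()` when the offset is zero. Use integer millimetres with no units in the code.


cube([4322, 192, 188]);


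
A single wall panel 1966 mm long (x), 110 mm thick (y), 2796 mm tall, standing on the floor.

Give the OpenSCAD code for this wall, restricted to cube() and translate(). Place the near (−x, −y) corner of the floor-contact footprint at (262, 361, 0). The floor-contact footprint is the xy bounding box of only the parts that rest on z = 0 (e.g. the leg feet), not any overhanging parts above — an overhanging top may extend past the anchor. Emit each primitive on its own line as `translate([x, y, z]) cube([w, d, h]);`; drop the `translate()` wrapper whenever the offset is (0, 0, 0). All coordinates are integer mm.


translate([262, 361, 0]) cube([1966, 110, 2796]);


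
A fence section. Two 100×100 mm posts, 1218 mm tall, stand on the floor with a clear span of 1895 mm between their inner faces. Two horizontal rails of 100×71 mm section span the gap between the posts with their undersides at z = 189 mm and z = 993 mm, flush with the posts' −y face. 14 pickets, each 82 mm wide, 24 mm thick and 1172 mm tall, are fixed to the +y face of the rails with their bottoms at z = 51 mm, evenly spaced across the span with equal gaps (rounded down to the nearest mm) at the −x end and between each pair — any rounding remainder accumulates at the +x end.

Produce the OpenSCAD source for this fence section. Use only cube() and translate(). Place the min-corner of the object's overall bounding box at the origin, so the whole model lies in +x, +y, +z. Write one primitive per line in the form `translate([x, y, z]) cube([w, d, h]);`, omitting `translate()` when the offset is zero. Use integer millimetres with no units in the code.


cube([100, 100, 1218]);
translate([1995, 0, 0]) cube([100, 100, 1218]);
translate([100, 0, 189]) cube([1895, 100, 71]);
translate([100, 0, 993]) cube([1895, 100, 71]);
translate([149, 100, 51]) cube([82, 24, 1172]);
translate([280, 100, 51]) cube([82, 24, 1172]);
translate([411, 100, 51]) cube([82, 24, 1172]);
translate([542, 100, 51]) cube([82, 24, 1172]);
translate([673, 100, 51]) cube([82, 24, 1172]);
translate([804, 100, 51]) cube([82, 24, 1172]);
translate([935, 100, 51]) cube([82, 24, 1172]);
translate([1066, 100, 51]) cube([82, 24, 1172]);
translate([1197, 100, 51]) cube([82, 24, 1172]);
translate([1328, 100, 51]) cube([82, 24, 1172]);
translate([1459, 100, 51]) cube([82, 24, 1172]);
translate([1590, 100, 51]) cube([82, 24, 1172]);
translate([1721, 100, 51]) cube([82, 24, 1172]);
translate([1852, 100, 51]) cube([82, 24, 1172]);


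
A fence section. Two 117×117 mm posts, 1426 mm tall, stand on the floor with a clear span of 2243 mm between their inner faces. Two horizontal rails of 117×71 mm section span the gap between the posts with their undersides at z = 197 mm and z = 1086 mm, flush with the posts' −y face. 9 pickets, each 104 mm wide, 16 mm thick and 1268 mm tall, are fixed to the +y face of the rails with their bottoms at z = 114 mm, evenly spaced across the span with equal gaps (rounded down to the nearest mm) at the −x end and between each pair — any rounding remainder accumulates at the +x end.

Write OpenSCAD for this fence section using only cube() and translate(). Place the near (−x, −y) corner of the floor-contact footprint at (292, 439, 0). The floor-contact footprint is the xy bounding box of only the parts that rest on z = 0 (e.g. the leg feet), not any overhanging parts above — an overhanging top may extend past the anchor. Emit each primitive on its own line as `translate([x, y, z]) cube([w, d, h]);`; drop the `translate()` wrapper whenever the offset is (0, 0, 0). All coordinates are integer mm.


translate([292, 439, 0]) cube([117, 117, 1426]);
translate([2652, 439, 0]) cube([117, 117, 1426]);
translate([409, 439, 197]) cube([2243, 117, 71]);
translate([409, 439, 1086]) cube([2243, 117, 71]);
translate([539, 556, 114]) cube([104, 16, 1268]);
translate([773, 556, 114]) cube([104, 16, 1268]);
translate([1007, 556, 114]) cube([104, 16, 1268]);
translate([1241, 556, 114]) cube([104, 16, 1268]);
translate([1475, 556, 114]) cube([104, 16, 1268]);
translate([1709, 556, 114]) cube([104, 16, 1268]);
translate([1943, 556, 114]) cube([104, 16, 1268]);
translate([2177, 556, 114]) cube([104, 16, 1268]);
translate([2411, 556, 114]) cube([104, 16, 1268]);


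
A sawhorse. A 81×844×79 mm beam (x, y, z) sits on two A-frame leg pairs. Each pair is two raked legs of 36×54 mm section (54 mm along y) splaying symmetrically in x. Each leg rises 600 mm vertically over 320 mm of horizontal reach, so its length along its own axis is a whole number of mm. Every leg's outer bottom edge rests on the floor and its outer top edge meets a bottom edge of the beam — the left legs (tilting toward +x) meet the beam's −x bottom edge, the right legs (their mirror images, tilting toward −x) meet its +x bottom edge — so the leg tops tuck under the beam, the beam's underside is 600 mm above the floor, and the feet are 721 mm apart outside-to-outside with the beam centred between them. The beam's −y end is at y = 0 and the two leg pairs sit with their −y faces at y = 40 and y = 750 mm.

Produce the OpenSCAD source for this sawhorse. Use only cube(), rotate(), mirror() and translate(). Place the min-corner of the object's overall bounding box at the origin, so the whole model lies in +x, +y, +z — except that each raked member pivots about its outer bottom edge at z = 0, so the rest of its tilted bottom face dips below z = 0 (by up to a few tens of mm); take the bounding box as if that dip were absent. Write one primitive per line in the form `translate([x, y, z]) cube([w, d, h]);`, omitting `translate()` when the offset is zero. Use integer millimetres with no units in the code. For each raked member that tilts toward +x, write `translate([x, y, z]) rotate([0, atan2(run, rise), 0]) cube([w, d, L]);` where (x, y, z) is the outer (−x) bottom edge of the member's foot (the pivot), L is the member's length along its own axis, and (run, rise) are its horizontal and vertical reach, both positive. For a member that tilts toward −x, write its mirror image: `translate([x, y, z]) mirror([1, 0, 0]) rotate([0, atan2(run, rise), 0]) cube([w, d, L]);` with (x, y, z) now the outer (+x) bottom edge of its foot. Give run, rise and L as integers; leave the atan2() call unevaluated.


translate([320, 0, 600]) cube([81, 844, 79]);
translate([0, 40, 0]) rotate([0, atan2(320, 600), 0]) cube([36, 54, 680]);
translate([721, 40, 0]) mirror([1, 0, 0]) rotate([0, atan2(320, 600), 0]) cube([36, 54, 680]);
translate([0, 750, 0]) rotate([0, atan2(320, 600), 0]) cube([36, 54, 680]);
translate([721, 750, 0]) mirror([1, 0, 0]) rotate([0, atan2(320, 600), 0]) cube([36, 54, 680]);


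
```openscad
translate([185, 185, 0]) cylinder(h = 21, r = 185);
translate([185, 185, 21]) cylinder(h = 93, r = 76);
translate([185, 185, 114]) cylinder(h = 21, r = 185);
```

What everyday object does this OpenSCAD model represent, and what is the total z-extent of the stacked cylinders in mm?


A spool. The overall height is 135 mm.

Three coaxial cylinders, large–small–large — a spool. Two 21 mm flanges and a 93 mm core give 21 + 93 + 21 = 135 mm.


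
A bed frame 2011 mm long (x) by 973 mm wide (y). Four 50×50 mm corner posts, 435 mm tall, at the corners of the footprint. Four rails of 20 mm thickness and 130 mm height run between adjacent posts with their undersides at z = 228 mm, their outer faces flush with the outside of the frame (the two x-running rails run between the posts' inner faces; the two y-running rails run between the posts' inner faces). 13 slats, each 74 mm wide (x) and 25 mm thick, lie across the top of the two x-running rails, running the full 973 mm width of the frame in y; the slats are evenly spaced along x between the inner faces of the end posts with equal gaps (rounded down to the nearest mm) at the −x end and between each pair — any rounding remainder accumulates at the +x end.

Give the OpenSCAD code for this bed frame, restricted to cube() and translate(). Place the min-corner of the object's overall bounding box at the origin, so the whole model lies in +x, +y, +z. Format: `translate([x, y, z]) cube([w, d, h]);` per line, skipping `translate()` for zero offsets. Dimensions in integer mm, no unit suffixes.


cube([50, 50, 435]);
translate([0, 923, 0]) cube([50, 50, 435]);
translate([1961, 0, 0]) cube([50, 50, 435]);
translate([1961, 923, 0]) cube([50, 50, 435]);
translate([50, 0, 228]) cube([1911, 20, 130]);
translate([50, 953, 228]) cube([1911, 20, 130]);
translate([0, 50, 228]) cube([20, 873, 130]);
translate([1991, 50, 228]) cube([20, 873, 130]);
translate([117, 0, 358]) cube([74, 973, 25]);
translate([258, 0, 358]) cube([74, 973, 25]);
translate([399, 0, 358]) cube([74, 973, 25]);
translate([540, 0, 358]) cube([74, 973, 25]);
translate([681, 0, 358]) cube([74, 973, 25]);
translate([822, 0, 358]) cube([74, 973, 25]);
translate([963, 0, 358]) cube([74, 973, 25]);
translate([1104, 0, 358]) cube([74, 973, 25]);
translate([1245, 0, 358]) cube([74, 973, 25]);
translate([1386, 0, 358]) cube([74, 973, 25]);
translate([1527, 0, 358]) cube([74, 973, 25]);
translate([1668, 0, 358]) cube([74, 973, 25]);
translate([1809, 0, 358]) cube([74, 973, 25]);


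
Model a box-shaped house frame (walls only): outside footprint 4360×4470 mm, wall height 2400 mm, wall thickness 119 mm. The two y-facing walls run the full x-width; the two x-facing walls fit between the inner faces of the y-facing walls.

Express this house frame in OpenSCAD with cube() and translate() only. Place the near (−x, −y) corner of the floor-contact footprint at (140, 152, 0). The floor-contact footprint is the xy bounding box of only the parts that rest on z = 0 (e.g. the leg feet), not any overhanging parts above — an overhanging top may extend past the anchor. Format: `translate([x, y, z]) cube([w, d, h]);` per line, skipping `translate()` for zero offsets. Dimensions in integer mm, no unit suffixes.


translate([140, 152, 0]) cube([4360, 119, 2400]);
translate([140, 4503, 0]) cube([4360, 119, 2400]);
translate([140, 271, 0]) cube([119, 4232, 2400]);
translate([4381, 271, 0]) cube([119, 4232, 2400]);


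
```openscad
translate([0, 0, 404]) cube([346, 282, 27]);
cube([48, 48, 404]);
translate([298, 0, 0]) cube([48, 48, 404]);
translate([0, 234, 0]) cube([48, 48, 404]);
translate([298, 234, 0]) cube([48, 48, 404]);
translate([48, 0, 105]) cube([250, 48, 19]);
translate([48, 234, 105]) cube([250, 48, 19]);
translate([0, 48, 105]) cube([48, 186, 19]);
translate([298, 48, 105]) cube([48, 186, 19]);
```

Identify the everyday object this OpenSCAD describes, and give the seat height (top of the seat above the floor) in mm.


A stool. The seat height is 431 mm.

A 346×282×27 slab at z = 404 on four corner posts — a stool. The seat top is 404 + 27 = 431 mm.


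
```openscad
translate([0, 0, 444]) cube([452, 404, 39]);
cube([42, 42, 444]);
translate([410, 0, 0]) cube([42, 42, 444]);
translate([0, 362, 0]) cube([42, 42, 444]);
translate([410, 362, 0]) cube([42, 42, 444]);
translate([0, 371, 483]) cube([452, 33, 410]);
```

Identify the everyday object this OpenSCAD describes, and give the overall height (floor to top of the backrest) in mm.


A chair. The overall height is 893 mm.

A slab on four corner posts with a tall panel at the back — a chair. The seat slab sits at z = 444 with thickness 39, and the 410 mm backrest starts at the seat top, so the overall height is 444 + 39 + 410 = 893 mm.


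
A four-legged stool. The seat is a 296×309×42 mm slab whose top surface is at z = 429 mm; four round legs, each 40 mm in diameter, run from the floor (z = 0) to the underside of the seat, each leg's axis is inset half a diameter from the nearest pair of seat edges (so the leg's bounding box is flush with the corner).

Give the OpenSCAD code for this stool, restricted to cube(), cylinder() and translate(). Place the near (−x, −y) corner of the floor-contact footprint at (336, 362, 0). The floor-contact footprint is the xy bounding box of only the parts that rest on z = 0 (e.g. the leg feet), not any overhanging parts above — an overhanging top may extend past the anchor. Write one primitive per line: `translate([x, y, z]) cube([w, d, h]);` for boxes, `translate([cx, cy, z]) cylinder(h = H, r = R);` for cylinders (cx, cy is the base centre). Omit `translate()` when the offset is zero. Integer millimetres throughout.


translate([336, 362, 387]) cube([296, 309, 42]);
translate([356, 382, 0]) cylinder(h = 387, r = 20);
translate([612, 382, 0]) cylinder(h = 387, r = 20);
translate([356, 651, 0]) cylinder(h = 387, r = 20);
translate([612, 651, 0]) cylinder(h = 387, r = 20);


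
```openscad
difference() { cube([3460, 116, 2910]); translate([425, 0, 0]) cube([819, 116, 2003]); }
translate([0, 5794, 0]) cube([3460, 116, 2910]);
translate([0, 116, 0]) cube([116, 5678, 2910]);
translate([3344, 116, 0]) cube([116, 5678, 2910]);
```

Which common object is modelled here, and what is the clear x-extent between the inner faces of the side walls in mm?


A single room. The interior width is 3228 mm.

Four walls enclosing a rectangle with a door in the front wall — a room. Outside width 3460 minus two 116 mm walls gives 3228 mm.


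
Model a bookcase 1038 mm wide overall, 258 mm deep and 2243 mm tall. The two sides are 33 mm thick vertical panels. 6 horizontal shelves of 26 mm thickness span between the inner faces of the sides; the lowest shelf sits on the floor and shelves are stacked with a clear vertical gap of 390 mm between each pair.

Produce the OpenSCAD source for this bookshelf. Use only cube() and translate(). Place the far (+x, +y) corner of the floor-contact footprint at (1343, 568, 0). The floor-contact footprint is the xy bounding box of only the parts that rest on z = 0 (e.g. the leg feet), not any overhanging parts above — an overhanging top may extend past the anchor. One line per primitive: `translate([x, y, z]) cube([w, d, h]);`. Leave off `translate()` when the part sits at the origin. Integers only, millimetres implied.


translate([305, 310, 0]) cube([33, 258, 2243]);
translate([1310, 310, 0]) cube([33, 258, 2243]);
translate([338, 310, 0]) cube([972, 258, 26]);
translate([338, 310, 416]) cube([972, 258, 26]);
translate([338, 310, 832]) cube([972, 258, 26]);
translate([338, 310, 1248]) cube([972, 258, 26]);
translate([338, 310, 1664]) cube([972, 258, 26]);
translate([338, 310, 2080]) cube([972, 258, 26]);


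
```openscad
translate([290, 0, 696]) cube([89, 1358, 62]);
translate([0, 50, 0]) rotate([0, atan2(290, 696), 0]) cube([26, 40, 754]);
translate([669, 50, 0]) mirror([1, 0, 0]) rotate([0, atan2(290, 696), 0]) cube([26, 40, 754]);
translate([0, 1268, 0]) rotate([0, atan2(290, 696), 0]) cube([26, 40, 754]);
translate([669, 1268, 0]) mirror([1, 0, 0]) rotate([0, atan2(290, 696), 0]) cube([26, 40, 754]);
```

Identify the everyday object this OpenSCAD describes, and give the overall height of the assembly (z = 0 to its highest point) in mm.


A sawhorse. The overall height is 758 mm.

A beam across two mirrored pairs of raked legs — a sawhorse. The beam's underside is at z = 696 (matching the legs' vertical rise in atan2(290, 696)) and the beam is 62 mm tall, so its top is at 696 + 62 = 758 mm. The raked legs top out at the beam's underside, so that is the highest point.


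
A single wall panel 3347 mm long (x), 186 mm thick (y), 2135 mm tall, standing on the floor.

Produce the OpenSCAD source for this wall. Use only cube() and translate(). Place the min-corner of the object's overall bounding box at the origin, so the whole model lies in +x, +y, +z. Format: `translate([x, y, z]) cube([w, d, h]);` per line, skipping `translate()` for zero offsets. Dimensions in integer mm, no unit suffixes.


cube([3347, 186, 2135]);


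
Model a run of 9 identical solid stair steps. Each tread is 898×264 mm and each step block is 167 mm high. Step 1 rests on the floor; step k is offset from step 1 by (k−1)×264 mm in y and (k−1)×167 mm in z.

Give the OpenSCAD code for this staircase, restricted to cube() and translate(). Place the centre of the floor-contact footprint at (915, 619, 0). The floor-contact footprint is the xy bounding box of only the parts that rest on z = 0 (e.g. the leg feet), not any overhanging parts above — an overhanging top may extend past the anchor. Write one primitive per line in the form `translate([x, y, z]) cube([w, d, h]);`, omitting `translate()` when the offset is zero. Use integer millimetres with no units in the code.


translate([466, 487, 0]) cube([898, 264, 167]);
translate([466, 751, 167]) cube([898, 264, 167]);
translate([466, 1015, 334]) cube([898, 264, 167]);
translate([466, 1279, 501]) cube([898, 264, 167]);
translate([466, 1543, 668]) cube([898, 264, 167]);
translate([466, 1807, 835]) cube([898, 264, 167]);
translate([466, 2071, 1002]) cube([898, 264, 167]);
translate([466, 2335, 1169]) cube([898, 264, 167]);
translate([466, 2599, 1336]) cube([898, 264, 167]);


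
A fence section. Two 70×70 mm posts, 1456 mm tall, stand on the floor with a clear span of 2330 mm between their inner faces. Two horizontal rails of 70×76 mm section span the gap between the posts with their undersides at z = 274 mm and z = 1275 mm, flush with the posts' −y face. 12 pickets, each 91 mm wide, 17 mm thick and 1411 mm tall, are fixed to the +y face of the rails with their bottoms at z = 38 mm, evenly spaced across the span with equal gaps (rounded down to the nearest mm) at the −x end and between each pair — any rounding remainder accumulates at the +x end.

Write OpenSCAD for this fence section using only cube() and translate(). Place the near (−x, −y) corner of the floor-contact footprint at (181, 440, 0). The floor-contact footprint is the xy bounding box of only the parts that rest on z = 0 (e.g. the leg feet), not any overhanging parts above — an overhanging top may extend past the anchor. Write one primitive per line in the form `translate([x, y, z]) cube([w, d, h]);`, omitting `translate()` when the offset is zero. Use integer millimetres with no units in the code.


translate([181, 440, 0]) cube([70, 70, 1456]);
translate([2581, 440, 0]) cube([70, 70, 1456]);
translate([251, 440, 274]) cube([2330, 70, 76]);
translate([251, 440, 1275]) cube([2330, 70, 76]);
translate([346, 510, 38]) cube([91, 17, 1411]);
translate([532, 510, 38]) cube([91, 17, 1411]);
translate([718, 510, 38]) cube([91, 17, 1411]);
translate([904, 510, 38]) cube([91, 17, 1411]);
translate([1090, 510, 38]) cube([91, 17, 1411]);
translate([1276, 510, 38]) cube([91, 17, 1411]);
translate([1462, 510, 38]) cube([91, 17, 1411]);
translate([1648, 510, 38]) cube([91, 17, 1411]);
translate([1834, 510, 38]) cube([91, 17, 1411]);
translate([2020, 510, 38]) cube([91, 17, 1411]);
translate([2206, 510, 38]) cube([91, 17, 1411]);
translate([2392, 510, 38]) cube([91, 17, 1411]);


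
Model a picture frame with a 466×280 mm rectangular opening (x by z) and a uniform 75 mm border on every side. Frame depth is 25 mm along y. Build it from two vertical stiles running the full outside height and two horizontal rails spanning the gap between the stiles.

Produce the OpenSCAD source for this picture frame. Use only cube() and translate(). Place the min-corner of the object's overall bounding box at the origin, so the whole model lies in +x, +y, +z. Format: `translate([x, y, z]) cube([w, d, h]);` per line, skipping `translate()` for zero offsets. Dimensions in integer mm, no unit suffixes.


cube([75, 25, 430]);
translate([541, 0, 0]) cube([75, 25, 430]);
translate([75, 0, 0]) cube([466, 25, 75]);
translate([75, 0, 355]) cube([466, 25, 75]);


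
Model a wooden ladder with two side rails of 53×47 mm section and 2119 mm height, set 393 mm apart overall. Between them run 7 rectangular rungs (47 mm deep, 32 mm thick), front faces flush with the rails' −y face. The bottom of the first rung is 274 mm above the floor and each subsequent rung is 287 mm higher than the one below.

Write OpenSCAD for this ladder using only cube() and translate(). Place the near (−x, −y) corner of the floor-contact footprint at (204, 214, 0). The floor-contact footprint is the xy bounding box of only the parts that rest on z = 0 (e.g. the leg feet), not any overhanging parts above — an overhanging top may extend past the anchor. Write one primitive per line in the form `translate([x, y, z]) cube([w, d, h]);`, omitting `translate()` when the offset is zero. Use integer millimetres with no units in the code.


// rung span = 393 - 2*53 = 287
// rung[k] z = 274 + k*287
translate([204, 214, 0]) cube([53, 47, 2119]);
translate([544, 214, 0]) cube([53, 47, 2119]);
translate([257, 214, 274]) cube([287, 47, 32]);
translate([257, 214, 561]) cube([287, 47, 32]);
translate([257, 214, 848]) cube([287, 47, 32]);
translate([257, 214, 1135]) cube([287, 47, 32]);
translate([257, 214, 1422]) cube([287, 47, 32]);
translate([257, 214, 1709]) cube([287, 47, 32]);
translate([257, 214, 1996]) cube([287, 47, 32]);


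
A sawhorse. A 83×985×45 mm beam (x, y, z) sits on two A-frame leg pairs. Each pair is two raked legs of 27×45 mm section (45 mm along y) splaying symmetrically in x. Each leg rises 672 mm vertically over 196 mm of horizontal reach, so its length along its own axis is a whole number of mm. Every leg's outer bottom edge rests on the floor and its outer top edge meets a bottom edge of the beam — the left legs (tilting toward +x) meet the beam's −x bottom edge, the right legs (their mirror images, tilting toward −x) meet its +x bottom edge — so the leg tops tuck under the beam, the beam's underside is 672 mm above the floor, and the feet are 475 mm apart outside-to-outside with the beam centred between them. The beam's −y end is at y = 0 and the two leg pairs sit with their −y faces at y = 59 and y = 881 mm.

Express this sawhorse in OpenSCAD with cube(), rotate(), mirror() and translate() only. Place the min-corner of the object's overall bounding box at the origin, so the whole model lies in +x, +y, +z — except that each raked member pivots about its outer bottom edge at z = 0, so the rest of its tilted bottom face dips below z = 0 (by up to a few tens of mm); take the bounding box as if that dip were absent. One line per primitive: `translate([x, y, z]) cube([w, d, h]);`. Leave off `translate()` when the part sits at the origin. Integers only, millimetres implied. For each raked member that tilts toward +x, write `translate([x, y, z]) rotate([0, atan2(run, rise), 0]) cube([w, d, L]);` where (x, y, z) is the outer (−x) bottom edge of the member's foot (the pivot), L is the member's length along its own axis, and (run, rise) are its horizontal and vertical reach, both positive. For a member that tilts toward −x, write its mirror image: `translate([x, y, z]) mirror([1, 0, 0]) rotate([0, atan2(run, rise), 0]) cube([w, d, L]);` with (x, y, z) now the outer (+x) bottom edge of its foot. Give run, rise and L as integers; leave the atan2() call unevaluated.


translate([196, 0, 672]) cube([83, 985, 45]);
translate([0, 59, 0]) rotate([0, atan2(196, 672), 0]) cube([27, 45, 700]);
translate([475, 59, 0]) mirror([1, 0, 0]) rotate([0, atan2(196, 672), 0]) cube([27, 45, 700]);
translate([0, 881, 0]) rotate([0, atan2(196, 672), 0]) cube([27, 45, 700]);
translate([475, 881, 0]) mirror([1, 0, 0]) rotate([0, atan2(196, 672), 0]) cube([27, 45, 700]);


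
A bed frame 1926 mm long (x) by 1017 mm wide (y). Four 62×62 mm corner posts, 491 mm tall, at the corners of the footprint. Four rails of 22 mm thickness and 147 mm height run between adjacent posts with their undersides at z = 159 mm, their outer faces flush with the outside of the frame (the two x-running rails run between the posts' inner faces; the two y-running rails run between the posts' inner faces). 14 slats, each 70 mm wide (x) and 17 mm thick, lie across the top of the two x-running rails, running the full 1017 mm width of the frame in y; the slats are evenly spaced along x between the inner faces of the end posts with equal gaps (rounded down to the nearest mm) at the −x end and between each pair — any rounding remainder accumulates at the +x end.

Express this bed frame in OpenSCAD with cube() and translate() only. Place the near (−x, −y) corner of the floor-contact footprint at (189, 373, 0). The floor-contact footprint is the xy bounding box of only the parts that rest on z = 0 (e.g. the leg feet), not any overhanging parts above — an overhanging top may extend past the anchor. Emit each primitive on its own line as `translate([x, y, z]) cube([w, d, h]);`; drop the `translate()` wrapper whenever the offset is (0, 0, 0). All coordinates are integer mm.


// slat z = rail_z + rail_h = 159 + 147 = 306
// slat gap = ⌊(1802 − 14·70) / 15⌋ = 54
translate([189, 373, 0]) cube([62, 62, 491]);
translate([189, 1328, 0]) cube([62, 62, 491]);
translate([2053, 373, 0]) cube([62, 62, 491]);
translate([2053, 1328, 0]) cube([62, 62, 491]);
translate([251, 373, 159]) cube([1802, 22, 147]);
translate([251, 1368, 159]) cube([1802, 22, 147]);
translate([189, 435, 159]) cube([22, 893, 147]);
translate([2093, 435, 159]) cube([22, 893, 147]);
translate([305, 373, 306]) cube([70, 1017, 17]);
translate([429, 373, 306]) cube([70, 1017, 17]);
translate([553, 373, 306]) cube([70, 1017, 17]);
translate([677, 373, 306]) cube([70, 1017, 17]);
translate([801, 373, 306]) cube([70, 1017, 17]);
translate([925, 373, 306]) cube([70, 1017, 17]);
translate([1049, 373, 306]) cube([70, 1017, 17]);
translate([1173, 373, 306]) cube([70, 1017, 17]);
translate([1297, 373, 306]) cube([70, 1017, 17]);
translate([1421, 373, 306]) cube([70, 1017, 17]);
translate([1545, 373, 306]) cube([70, 1017, 17]);
translate([1669, 373, 306]) cube([70, 1017, 17]);
translate([1793, 373, 306]) cube([70, 1017, 17]);
translate([1917, 373, 306]) cube([70, 1017, 17]);
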